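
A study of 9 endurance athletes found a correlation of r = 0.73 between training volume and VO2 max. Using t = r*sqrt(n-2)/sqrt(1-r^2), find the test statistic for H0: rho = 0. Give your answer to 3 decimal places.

1 − r² = 1 − 0.5329 = 0.4671;  √(1−r²) = 0.683447
√(n−2) = √7 = 2.645751
t = r·√(n−2)/√(1−r²) = 0.73 · 2.645751 / 0.683447 = 2.826

2.826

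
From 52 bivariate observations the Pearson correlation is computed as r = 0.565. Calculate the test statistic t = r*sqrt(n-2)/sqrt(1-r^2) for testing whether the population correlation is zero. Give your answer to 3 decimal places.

4.842

1 − r² = 1 − 0.319225 = 0.680775;  √(1−r²) = 0.825091
√(n−2) = √50 = 7.071068
t = r·√(n−2)/√(1−r²) = 0.565 · 7.071068 / 0.825091 = 4.842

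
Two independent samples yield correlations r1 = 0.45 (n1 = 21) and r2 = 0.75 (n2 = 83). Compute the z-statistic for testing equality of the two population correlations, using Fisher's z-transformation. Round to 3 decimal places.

Fisher z-transforms: z1 = atanh(0.45) = 0.484700, z2 = atanh(0.75) = 0.972955; difference d = -0.488255
Var(d) = 1/18 + 1/80 = 0.0555556 + 0.0125000 = 0.0680556
z = d/√Var(d) = -0.488255 / √0.0680556 = -0.488255 / 0.260875 = -1.872

-1.872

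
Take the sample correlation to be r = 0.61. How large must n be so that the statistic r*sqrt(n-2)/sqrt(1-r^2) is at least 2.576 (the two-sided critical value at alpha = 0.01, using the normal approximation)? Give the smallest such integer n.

Need r·√(n−2)/√(1−r²) ≥ 2.576
√(n−2) ≥ 2.576·√(1−0.3721) / 0.61 = 2.576·0.792401 / 0.61 = 3.3463
n−2 ≥ 11.1977  ⇒  n ≥ 13.1977
Smallest integer n = 14

14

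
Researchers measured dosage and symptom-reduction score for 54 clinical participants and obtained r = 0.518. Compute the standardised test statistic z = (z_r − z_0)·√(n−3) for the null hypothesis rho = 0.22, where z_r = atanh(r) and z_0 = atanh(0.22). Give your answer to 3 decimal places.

2.499

Fisher z: atanh(0.518) = 0.573602, atanh(0.22) = 0.223656
z = (z_r − z_0)·√(n−3) = (0.573602 − 0.223656)·√51 = 0.349946 · 7.141428 = 2.499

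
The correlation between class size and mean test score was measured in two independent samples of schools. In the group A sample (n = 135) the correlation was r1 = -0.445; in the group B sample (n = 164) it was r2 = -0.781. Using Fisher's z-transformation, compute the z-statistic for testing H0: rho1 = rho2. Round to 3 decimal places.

Fisher z-transforms: z1 = atanh(-0.445) = -0.478448, z2 = atanh(-0.781) = -1.047929; difference d = 0.569481
Var(d) = 1/132 + 1/161 = 0.0075758 + 0.0062112 = 0.0137870
z = d/√Var(d) = 0.569481 / √0.0137870 = 0.569481 / 0.117418 = 4.850

4.850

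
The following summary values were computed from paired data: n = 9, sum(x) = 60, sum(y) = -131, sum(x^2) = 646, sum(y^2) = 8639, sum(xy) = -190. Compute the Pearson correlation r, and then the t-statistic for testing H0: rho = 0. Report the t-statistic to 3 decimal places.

Numerator: nΣxy − (Σx)(Σy) = 9·(-190) − (60)(-131) = 6150
Denominator: √[(nΣx²−(Σx)²)(nΣy²−(Σy)²)]
  nΣx²−(Σx)² = 9·646 − 3600 = 2214;  nΣy²−(Σy)² = 9·8639 − 17161 = 60590
  √(2214·60590) = √134146260 = 11582.1526
r = 6150 / 11582.1526 = 0.5310
t = r·√(n−2)/√(1−r²) = 0.5310·√7 / √(1−0.281961) = 1.404894 / 0.847372 = 1.658

1.658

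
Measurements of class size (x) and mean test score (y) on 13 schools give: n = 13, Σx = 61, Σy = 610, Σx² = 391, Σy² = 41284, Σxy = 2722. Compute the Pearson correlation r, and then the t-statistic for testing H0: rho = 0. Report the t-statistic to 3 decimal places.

S_xy = nΣxy − ΣxΣy = 13·2722 − 61·610 = 35386 − 37210 = -1824
S_xx = nΣx² − (Σx)² = 13·391 − 61² = 5083 − 3721 = 1362
S_yy = nΣy² − (Σy)² = 13·41284 − 610² = 536692 − 372100 = 164592
r = S_xy / √(S_xx·S_yy) = -1824 / √(1362·164592) = -1824 / √224174304 = -1824 / 14972.4515 = -0.1218
t = r·√(n−2)/√(1−r²) = -0.1218·√11 / √(1−0.014835) = -0.403965 / 0.992555 = -0.407

-0.407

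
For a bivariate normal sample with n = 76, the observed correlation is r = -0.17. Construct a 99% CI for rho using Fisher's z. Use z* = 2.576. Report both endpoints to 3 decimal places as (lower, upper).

z_r = atanh(-0.17) = -0.171667;  SE = 1/√(n−3) = 1/√73 = 0.117041
z-limits: -0.171667 ± 2.576·0.117041 = -0.171667 ± 0.301498 = [-0.473165, 0.129831]
ρ-limits: (tanh -0.473165, tanh 0.129831) = (-0.441, 0.129)

(-0.441, 0.129)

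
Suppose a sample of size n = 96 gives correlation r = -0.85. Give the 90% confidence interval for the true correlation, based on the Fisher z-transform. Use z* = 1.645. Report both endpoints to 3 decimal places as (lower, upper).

z_r = atanh(-0.85) = -1.256153;  SE = 1/√(n−3) = 1/√93 = 0.103695
z-limits: -1.256153 ± 1.645·0.103695 = -1.256153 ± 0.170578 = [-1.426731, -1.085575]
ρ-limits: (tanh -1.426731, tanh -1.085575) = (-0.891, -0.795)

(-0.891, -0.795)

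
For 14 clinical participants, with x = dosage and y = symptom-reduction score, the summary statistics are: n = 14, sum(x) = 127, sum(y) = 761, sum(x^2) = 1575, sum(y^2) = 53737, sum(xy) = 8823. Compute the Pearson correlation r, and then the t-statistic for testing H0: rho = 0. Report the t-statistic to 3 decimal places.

S_xy = nΣxy − ΣxΣy = 14·8823 − 127·761 = 123522 − 96647 = 26875
S_xx = nΣx² − (Σx)² = 14·1575 − 127² = 22050 − 16129 = 5921
S_yy = nΣy² − (Σy)² = 14·53737 − 761² = 752318 − 579121 = 173197
r = S_xy / √(S_xx·S_yy) = 26875 / √(5921·173197) = 26875 / √1025499437 = 26875 / 32023.4201 = 0.8392
t = r·√(n−2)/√(1−r²) = 0.8392·√12 / √(1−0.704257) = 2.907074 / 0.543823 = 5.346

5.346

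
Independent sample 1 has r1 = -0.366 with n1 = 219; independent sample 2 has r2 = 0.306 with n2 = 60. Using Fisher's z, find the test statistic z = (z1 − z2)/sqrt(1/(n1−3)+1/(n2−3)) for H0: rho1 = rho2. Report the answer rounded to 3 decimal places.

z1 = atanh(-0.366) = -0.383797,  z2 = atanh(0.306) = 0.316126
SE = √(1/(n1−3) + 1/(n2−3)) = √(1/216 + 1/57) = √(0.0046296 + 0.0175439) = √0.0221735 = 0.148908
z = (z1 − z2)/SE = (-0.383797 − 0.316126) / 0.148908 = -0.699923 / 0.148908 = -4.700

-4.700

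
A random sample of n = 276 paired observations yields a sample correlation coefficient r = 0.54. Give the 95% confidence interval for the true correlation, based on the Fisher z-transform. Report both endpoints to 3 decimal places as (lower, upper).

(0.451, 0.619)

z_r = atanh(0.54) = 0.604156;  SE = 1/√(n−3) = 1/√273 = 0.060523
z-limits: 0.604156 ± 1.960·0.060523 = 0.604156 ± 0.118625 = [0.485531, 0.722781]
ρ-limits: (tanh 0.485531, tanh 0.722781) = (0.451, 0.619)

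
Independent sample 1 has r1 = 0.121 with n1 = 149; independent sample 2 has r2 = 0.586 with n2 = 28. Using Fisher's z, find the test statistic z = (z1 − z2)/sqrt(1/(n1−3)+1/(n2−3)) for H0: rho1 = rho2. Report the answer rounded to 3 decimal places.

z1 = atanh(0.121) = 0.121596,  z2 = atanh(0.586) = 0.671552
SE = √(1/(n1−3) + 1/(n2−3)) = √(1/146 + 1/25) = √(0.0068493 + 0.0400000) = √0.0468493 = 0.216447
z = (z1 − z2)/SE = (0.121596 − 0.671552) / 0.216447 = -0.549956 / 0.216447 = -2.541

-2.541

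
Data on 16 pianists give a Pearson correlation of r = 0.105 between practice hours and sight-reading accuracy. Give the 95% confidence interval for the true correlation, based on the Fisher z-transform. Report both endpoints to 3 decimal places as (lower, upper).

z_r = atanh(0.105) = 0.105388;  SE = 1/√(n−3) = 1/√13 = 0.277350
z-limits: 0.105388 ± 1.960·0.277350 = 0.105388 ± 0.543606 = [-0.438218, 0.648994]
ρ-limits: (tanh -0.438218, tanh 0.648994) = (-0.412, 0.571)

(-0.412, 0.571)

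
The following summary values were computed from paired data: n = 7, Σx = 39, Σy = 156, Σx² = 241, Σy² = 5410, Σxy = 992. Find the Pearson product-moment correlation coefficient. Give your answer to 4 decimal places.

0.5738

S_xy = nΣxy − ΣxΣy = 7·992 − 39·156 = 6944 − 6084 = 860
S_xx = nΣx² − (Σx)² = 7·241 − 39² = 1687 − 1521 = 166
S_yy = nΣy² − (Σy)² = 7·5410 − 156² = 37870 − 24336 = 13534
r = S_xy / √(S_xx·S_yy) = 860 / √(166·13534) = 860 / √2246644 = 860 / 1498.8809 = 0.5738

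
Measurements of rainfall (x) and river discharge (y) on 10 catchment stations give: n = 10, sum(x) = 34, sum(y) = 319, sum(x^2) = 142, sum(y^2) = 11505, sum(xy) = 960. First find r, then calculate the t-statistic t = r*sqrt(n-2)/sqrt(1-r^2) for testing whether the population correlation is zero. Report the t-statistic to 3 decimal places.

-2.520

Numerator: nΣxy − (Σx)(Σy) = 10·960 − (34)(319) = -1246
Denominator: √[(nΣx²−(Σx)²)(nΣy²−(Σy)²)]
  nΣx²−(Σx)² = 10·142 − 1156 = 264;  nΣy²−(Σy)² = 10·11505 − 101761 = 13289
  √(264·13289) = √3508296 = 1873.0446
r = -1246 / 1873.0446 = -0.6652
t = r·√(n−2)/√(1−r²) = -0.6652·√8 / √(1−0.442491) = -1.881470 / 0.746665 = -2.520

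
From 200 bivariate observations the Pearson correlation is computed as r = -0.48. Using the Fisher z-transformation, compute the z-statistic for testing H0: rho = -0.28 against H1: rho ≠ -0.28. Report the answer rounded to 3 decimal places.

-3.303

Fisher z: atanh(-0.48) = -0.522984, atanh(-0.28) = -0.287682
z = (z_r − z_0)·√(n−3) = (-0.522984 − (-0.287682))·√197 = -0.235302 · 14.035669 = -3.303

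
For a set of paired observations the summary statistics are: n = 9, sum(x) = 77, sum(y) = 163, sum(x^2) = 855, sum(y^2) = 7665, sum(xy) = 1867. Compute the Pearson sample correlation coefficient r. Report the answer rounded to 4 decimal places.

0.4913

S_xy = nΣxy − ΣxΣy = 9·1867 − 77·163 = 16803 − 12551 = 4252
S_xx = nΣx² − (Σx)² = 9·855 − 77² = 7695 − 5929 = 1766
S_yy = nΣy² − (Σy)² = 9·7665 − 163² = 68985 − 26569 = 42416
r = S_xy / √(S_xx·S_yy) = 4252 / √(1766·42416) = 4252 / √74906656 = 4252 / 8654.8631 = 0.4913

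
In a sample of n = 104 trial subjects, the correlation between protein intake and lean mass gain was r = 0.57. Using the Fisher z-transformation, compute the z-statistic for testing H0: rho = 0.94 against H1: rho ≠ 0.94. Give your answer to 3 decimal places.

-10.960

z_r = atanh(0.57) = 0.647523,  z_0 = atanh(0.94) = 1.738049
SE = 1/√(n−3) = 1/√101 = 0.099504
z = (z_r − z_0)/SE = (0.647523 − 1.738049) / 0.099504 = -1.090526 / 0.099504 = -10.960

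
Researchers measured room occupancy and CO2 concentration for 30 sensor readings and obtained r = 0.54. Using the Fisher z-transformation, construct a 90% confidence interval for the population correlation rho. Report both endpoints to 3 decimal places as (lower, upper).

(0.280, 0.726)

Fisher z: z_r = atanh(r) = ½·ln((1+0.54)/(1−0.54)) = 0.604156
SE(z) = 1/√(n−3) = 1/√27 = 0.192450
90% ⇒ z* = 1.645; margin = 1.645·0.192450 = 0.316580
CI on z-scale: (0.287576, 0.920736)
Back-transform: tanh(0.287576) = 0.279902, tanh(0.920736) = 0.726245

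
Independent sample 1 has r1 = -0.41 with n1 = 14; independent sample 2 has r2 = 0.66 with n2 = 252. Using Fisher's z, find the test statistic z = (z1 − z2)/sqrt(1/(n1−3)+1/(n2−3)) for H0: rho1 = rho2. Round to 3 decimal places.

-3.987

z1 = atanh(-0.41) = -0.435611,  z2 = atanh(0.66) = 0.792814
SE = √(1/(n1−3) + 1/(n2−3)) = √(1/11 + 1/249) = √(0.0909091 + 0.0040161) = √0.0949252 = 0.308099
z = (z1 − z2)/SE = (-0.435611 − 0.792814) / 0.308099 = -1.228425 / 0.308099 = -3.987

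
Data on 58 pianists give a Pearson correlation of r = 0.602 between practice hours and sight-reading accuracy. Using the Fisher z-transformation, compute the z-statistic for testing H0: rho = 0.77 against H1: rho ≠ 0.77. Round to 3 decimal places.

-2.403

Fisher z: atanh(0.602) = 0.696278, atanh(0.77) = 1.020328
z = (z_r − z_0)·√(n−3) = (0.696278 − 1.020328)·√55 = -0.324050 · 7.416198 = -2.403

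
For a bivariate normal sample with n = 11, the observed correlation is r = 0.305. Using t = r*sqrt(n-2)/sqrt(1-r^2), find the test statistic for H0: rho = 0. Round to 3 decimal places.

0.961

1 − r² = 1 − 0.093025 = 0.906975;  √(1−r²) = 0.952352
√(n−2) = √9 = 3.000000
t = r·√(n−2)/√(1−r²) = 0.305 · 3.000000 / 0.952352 = 0.961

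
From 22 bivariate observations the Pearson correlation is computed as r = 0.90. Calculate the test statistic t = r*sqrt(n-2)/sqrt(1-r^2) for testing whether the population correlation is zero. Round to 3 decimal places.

1 − r² = 1 − 0.8100 = 0.1900;  √(1−r²) = 0.435890
√(n−2) = √20 = 4.472136
t = r·√(n−2)/√(1−r²) = 0.90 · 4.472136 / 0.435890 = 9.234

9.234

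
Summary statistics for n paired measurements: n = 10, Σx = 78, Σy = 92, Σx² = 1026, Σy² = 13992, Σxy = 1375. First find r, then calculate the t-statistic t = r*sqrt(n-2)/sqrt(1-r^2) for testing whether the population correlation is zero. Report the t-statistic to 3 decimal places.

S_xy = nΣxy − ΣxΣy = 10·1375 − 78·92 = 13750 − 7176 = 6574
S_xx = nΣx² − (Σx)² = 10·1026 − 78² = 10260 − 6084 = 4176
S_yy = nΣy² − (Σy)² = 10·13992 − 92² = 139920 − 8464 = 131456
r = S_xy / √(S_xx·S_yy) = 6574 / √(4176·131456) = 6574 / √548960256 = 6574 / 23429.9009 = 0.2806
t = r·√(n−2)/√(1−r²) = 0.2806·√8 / √(1−0.078736) = 0.793657 / 0.959825 = 0.827

0.827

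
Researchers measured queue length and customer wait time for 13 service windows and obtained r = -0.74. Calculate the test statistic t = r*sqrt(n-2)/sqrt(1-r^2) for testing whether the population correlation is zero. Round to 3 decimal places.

-3.649

t = r·√(n−2) / √(1−r²) with r = -0.74, n = 13
  = -0.74·√11 / √(1 − 0.5476)
  = -0.74·3.316625 / 0.672607
  = -2.454303 / 0.672607 = -3.649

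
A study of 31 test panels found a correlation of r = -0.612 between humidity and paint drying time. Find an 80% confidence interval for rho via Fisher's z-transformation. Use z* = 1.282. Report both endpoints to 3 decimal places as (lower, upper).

(-0.742, -0.438)

Fisher z: z_r = atanh(r) = ½·ln((1+(-0.612))/(1−(-0.612))) = -0.712113
SE(z) = 1/√(n−3) = 1/√28 = 0.188982
80% ⇒ z* = 1.282; margin = 1.282·0.188982 = 0.242275
CI on z-scale: (-0.954388, -0.469838)
Back-transform: tanh(-0.954388) = -0.741763, tanh(-0.469838) = -0.438068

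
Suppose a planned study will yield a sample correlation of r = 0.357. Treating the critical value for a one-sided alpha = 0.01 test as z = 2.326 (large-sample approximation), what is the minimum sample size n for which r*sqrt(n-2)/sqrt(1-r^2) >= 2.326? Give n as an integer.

40

r√(n−2)/√(1−r²) ≥ 2.326  ⇔  n−2 ≥ (2.326)²·(1−r²)/r²
(1−r²)/r² = (1−0.127449)/0.127449 = 6.8463
n ≥ 2 + 5.410276·6.8463 = 2 + 37.0404 = 39.0404
⌈39.0404⌉ = 40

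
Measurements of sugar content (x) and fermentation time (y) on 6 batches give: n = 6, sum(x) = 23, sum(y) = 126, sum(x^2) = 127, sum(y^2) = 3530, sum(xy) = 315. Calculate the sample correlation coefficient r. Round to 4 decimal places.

Numerator: nΣxy − (Σx)(Σy) = 6·315 − (23)(126) = -1008
Denominator: √[(nΣx²−(Σx)²)(nΣy²−(Σy)²)]
  nΣx²−(Σx)² = 6·127 − 529 = 233;  nΣy²−(Σy)² = 6·3530 − 15876 = 5304
  √(233·5304) = √1235832 = 1111.6798
r = -1008 / 1111.6798 = -0.9067

-0.9067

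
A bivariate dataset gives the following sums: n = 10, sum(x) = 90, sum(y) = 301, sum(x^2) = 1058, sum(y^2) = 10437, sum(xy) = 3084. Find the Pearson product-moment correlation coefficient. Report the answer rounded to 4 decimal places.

0.6417

S_xy = nΣxy − ΣxΣy = 10·3084 − 90·301 = 30840 − 27090 = 3750
S_xx = nΣx² − (Σx)² = 10·1058 − 90² = 10580 − 8100 = 2480
S_yy = nΣy² − (Σy)² = 10·10437 − 301² = 104370 − 90601 = 13769
r = S_xy / √(S_xx·S_yy) = 3750 / √(2480·13769) = 3750 / √34147120 = 3750 / 5843.5537 = 0.6417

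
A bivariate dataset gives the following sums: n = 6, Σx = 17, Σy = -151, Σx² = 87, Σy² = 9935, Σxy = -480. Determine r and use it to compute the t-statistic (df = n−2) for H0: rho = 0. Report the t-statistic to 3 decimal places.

S_xy = nΣxy − ΣxΣy = 6·(-480) − 17·(-151) = -2880 − (-2567) = -313
S_xx = nΣx² − (Σx)² = 6·87 − 17² = 522 − 289 = 233
S_yy = nΣy² − (Σy)² = 6·9935 − (-151)² = 59610 − 22801 = 36809
r = S_xy / √(S_xx·S_yy) = -313 / √(233·36809) = -313 / √8576497 = -313 / 2928.5657 = -0.1069
t = r·√(n−2)/√(1−r²) = -0.1069·√4 / √(1−0.011428) = -0.213800 / 0.994270 = -0.215

-0.215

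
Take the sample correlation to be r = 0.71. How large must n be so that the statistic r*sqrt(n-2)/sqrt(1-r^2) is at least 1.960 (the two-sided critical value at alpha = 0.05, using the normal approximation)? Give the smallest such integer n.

6

Need r·√(n−2)/√(1−r²) ≥ 1.960
√(n−2) ≥ 1.960·√(1−0.5041) / 0.71 = 1.960·0.704202 / 0.71 = 1.9440
n−2 ≥ 3.7791  ⇒  n ≥ 5.7791
Smallest integer n = 6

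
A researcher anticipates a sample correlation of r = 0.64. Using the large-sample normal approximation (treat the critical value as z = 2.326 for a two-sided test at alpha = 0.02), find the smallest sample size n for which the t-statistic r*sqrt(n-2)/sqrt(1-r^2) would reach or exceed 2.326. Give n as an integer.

10

Need r·√(n−2)/√(1−r²) ≥ 2.326
√(n−2) ≥ 2.326·√(1−0.4096) / 0.64 = 2.326·0.768375 / 0.64 = 2.7926
n−2 ≥ 7.7986  ⇒  n ≥ 9.7986
Smallest integer n = 10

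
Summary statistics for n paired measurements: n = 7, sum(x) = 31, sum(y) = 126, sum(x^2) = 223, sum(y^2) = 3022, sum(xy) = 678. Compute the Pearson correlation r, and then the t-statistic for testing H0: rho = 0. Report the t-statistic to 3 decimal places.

S_xy = nΣxy − ΣxΣy = 7·678 − 31·126 = 4746 − 3906 = 840
S_xx = nΣx² − (Σx)² = 7·223 − 31² = 1561 − 961 = 600
S_yy = nΣy² − (Σy)² = 7·3022 − 126² = 21154 − 15876 = 5278
r = S_xy / √(S_xx·S_yy) = 840 / √(600·5278) = 840 / √3166800 = 840 / 1779.5505 = 0.4720
t = r·√(n−2)/√(1−r²) = 0.4720·√5 / √(1−0.222784) = 1.055424 / 0.881599 = 1.197

1.197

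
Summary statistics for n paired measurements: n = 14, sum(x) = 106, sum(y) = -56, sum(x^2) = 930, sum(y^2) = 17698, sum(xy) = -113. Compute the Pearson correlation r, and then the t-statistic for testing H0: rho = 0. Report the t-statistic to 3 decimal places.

Numerator: nΣxy − (Σx)(Σy) = 14·(-113) − (106)(-56) = 4354
Denominator: √[(nΣx²−(Σx)²)(nΣy²−(Σy)²)]
  nΣx²−(Σx)² = 14·930 − 11236 = 1784;  nΣy²−(Σy)² = 14·17698 − 3136 = 244636
  √(1784·244636) = √436430624 = 20890.9220
r = 4354 / 20890.9220 = 0.2084
t = r·√(n−2)/√(1−r²) = 0.2084·√12 / √(1−0.043431) = 0.721919 / 0.978043 = 0.738

0.738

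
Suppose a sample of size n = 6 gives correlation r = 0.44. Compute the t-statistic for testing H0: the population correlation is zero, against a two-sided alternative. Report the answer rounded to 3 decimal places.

1 − r² = 1 − 0.1936 = 0.8064;  √(1−r²) = 0.897998
√(n−2) = √4 = 2.000000
t = r·√(n−2)/√(1−r²) = 0.44 · 2.000000 / 0.897998 = 0.980

0.980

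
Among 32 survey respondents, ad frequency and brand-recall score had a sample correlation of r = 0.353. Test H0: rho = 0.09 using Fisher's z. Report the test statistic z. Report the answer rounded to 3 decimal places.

1.500

Fisher z: atanh(0.353) = 0.368867, atanh(0.09) = 0.090244
z = (z_r − z_0)·√(n−3) = (0.368867 − 0.090244)·√29 = 0.278623 · 5.385165 = 1.500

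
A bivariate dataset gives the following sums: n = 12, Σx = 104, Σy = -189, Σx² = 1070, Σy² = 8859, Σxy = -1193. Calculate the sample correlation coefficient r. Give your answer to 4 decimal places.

Numerator: nΣxy − (Σx)(Σy) = 12·(-1193) − (104)(-189) = 5340
Denominator: √[(nΣx²−(Σx)²)(nΣy²−(Σy)²)]
  nΣx²−(Σx)² = 12·1070 − 10816 = 2024;  nΣy²−(Σy)² = 12·8859 − 35721 = 70587
  √(2024·70587) = √142868088 = 11952.7440
r = 5340 / 11952.7440 = 0.4468

0.4468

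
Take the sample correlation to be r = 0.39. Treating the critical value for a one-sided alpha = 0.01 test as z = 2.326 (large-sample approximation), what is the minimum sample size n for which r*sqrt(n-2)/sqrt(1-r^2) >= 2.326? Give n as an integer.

Need r·√(n−2)/√(1−r²) ≥ 2.326
√(n−2) ≥ 2.326·√(1−0.1521) / 0.39 = 2.326·0.920815 / 0.39 = 5.4918
n−2 ≥ 30.1599  ⇒  n ≥ 32.1599
Smallest integer n = 33

33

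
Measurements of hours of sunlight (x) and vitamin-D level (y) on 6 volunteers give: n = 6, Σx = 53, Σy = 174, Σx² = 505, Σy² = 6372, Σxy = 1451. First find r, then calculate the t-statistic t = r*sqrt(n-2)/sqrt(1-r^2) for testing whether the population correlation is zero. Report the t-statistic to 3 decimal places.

S_xy = nΣxy − ΣxΣy = 6·1451 − 53·174 = 8706 − 9222 = -516
S_xx = nΣx² − (Σx)² = 6·505 − 53² = 3030 − 2809 = 221
S_yy = nΣy² − (Σy)² = 6·6372 − 174² = 38232 − 30276 = 7956
r = S_xy / √(S_xx·S_yy) = -516 / √(221·7956) = -516 / √1758276 = -516 / 1326.0000 = -0.3891
t = r·√(n−2)/√(1−r²) = -0.3891·√4 / √(1−0.151399) = -0.778200 / 0.921195 = -0.845

-0.845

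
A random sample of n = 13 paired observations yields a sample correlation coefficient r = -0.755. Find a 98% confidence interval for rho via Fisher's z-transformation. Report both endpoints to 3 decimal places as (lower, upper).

(-0.938, -0.244)

z_r = atanh(-0.755) = -0.984483;  SE = 1/√(n−3) = 1/√10 = 0.316228
z-limits: -0.984483 ± 2.326·0.316228 = -0.984483 ± 0.735546 = [-1.720029, -0.248937]
ρ-limits: (tanh -1.720029, tanh -0.248937) = (-0.938, -0.244)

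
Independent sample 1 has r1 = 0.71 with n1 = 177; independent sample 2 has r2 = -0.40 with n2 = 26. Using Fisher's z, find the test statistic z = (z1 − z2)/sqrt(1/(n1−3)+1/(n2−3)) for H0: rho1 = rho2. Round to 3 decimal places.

5.908

z1 = atanh(0.71) = 0.887184,  z2 = atanh(-0.40) = -0.423649
SE = √(1/(n1−3) + 1/(n2−3)) = √(1/174 + 1/23) = √(0.0057471 + 0.0434783) = √0.0492254 = 0.221868
z = (z1 − z2)/SE = (0.887184 − (-0.423649)) / 0.221868 = 1.310833 / 0.221868 = 5.908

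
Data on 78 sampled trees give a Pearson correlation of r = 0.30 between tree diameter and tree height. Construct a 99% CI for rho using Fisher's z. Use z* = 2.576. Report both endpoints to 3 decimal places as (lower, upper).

Fisher z: z_r = atanh(r) = ½·ln((1+0.30)/(1−0.30)) = 0.309520
SE(z) = 1/√(n−3) = 1/√75 = 0.115470
99% ⇒ z* = 2.576; margin = 2.576·0.115470 = 0.297451
CI on z-scale: (0.012069, 0.606971)
Back-transform: tanh(0.012069) = 0.012068, tanh(0.606971) = 0.541991

(0.012, 0.542)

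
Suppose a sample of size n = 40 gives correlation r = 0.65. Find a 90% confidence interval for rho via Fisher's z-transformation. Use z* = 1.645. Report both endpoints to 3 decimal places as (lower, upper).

(0.466, 0.780)

Fisher z: z_r = atanh(r) = ½·ln((1+0.65)/(1−0.65)) = 0.775299
SE(z) = 1/√(n−3) = 1/√37 = 0.164399
90% ⇒ z* = 1.645; margin = 1.645·0.164399 = 0.270436
CI on z-scale: (0.504863, 1.045735)
Back-transform: tanh(0.504863) = 0.465933, tanh(1.045735) = 0.780143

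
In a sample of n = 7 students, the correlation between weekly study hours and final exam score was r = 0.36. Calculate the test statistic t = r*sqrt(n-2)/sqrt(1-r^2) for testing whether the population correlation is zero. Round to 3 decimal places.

t = r·√(n−2) / √(1−r²) with r = 0.36, n = 7
  = 0.36·√5 / √(1 − 0.1296)
  = 0.36·2.236068 / 0.932952
  = 0.804984 / 0.932952 = 0.863

0.863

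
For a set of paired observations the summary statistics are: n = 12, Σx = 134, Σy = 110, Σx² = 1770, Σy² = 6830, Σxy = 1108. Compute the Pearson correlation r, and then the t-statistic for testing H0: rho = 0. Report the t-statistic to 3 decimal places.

S_xy = nΣxy − ΣxΣy = 12·1108 − 134·110 = 13296 − 14740 = -1444
S_xx = nΣx² − (Σx)² = 12·1770 − 134² = 21240 − 17956 = 3284
S_yy = nΣy² − (Σy)² = 12·6830 − 110² = 81960 − 12100 = 69860
r = S_xy / √(S_xx·S_yy) = -1444 / √(3284·69860) = -1444 / √229420240 = -1444 / 15146.6247 = -0.0953
t = r·√(n−2)/√(1−r²) = -0.0953·√10 / √(1−0.009082) = -0.301365 / 0.995449 = -0.303

-0.303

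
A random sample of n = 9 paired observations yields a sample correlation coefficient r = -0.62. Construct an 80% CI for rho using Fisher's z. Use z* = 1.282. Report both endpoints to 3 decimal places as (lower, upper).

z_r = atanh(-0.62) = -0.725005;  SE = 1/√(n−3) = 1/√6 = 0.408248
z-limits: -0.725005 ± 1.282·0.408248 = -0.725005 ± 0.523374 = [-1.248379, -0.201631]
ρ-limits: (tanh -1.248379, tanh -0.201631) = (-0.848, -0.199)

(-0.848, -0.199)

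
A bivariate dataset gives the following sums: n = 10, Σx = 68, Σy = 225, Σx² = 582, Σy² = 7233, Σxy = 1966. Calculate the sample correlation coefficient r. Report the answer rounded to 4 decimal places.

S_xy = nΣxy − ΣxΣy = 10·1966 − 68·225 = 19660 − 15300 = 4360
S_xx = nΣx² − (Σx)² = 10·582 − 68² = 5820 − 4624 = 1196
S_yy = nΣy² − (Σy)² = 10·7233 − 225² = 72330 − 50625 = 21705
r = S_xy / √(S_xx·S_yy) = 4360 / √(1196·21705) = 4360 / √25959180 = 4360 / 5095.0152 = 0.8557

0.8557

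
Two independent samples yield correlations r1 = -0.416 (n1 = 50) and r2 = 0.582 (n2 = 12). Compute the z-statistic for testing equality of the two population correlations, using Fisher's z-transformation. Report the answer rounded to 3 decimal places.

-3.046

Fisher z-transforms: z1 = atanh(-0.416) = -0.442845, z2 = atanh(0.582) = 0.665482; difference d = -1.108327
Var(d) = 1/47 + 1/9 = 0.0212766 + 0.1111111 = 0.1323877
z = d/√Var(d) = -1.108327 / √0.1323877 = -1.108327 / 0.363851 = -3.046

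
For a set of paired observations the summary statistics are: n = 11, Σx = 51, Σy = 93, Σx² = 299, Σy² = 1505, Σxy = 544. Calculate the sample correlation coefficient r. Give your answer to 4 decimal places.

S_xy = nΣxy − ΣxΣy = 11·544 − 51·93 = 5984 − 4743 = 1241
S_xx = nΣx² − (Σx)² = 11·299 − 51² = 3289 − 2601 = 688
S_yy = nΣy² − (Σy)² = 11·1505 − 93² = 16555 − 8649 = 7906
r = S_xy / √(S_xx·S_yy) = 1241 / √(688·7906) = 1241 / √5439328 = 1241 / 2332.2367 = 0.5321

0.5321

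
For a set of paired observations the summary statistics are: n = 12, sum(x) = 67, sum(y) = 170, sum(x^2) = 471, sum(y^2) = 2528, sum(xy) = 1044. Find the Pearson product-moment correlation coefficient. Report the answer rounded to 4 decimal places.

0.8806

S_xy = nΣxy − ΣxΣy = 12·1044 − 67·170 = 12528 − 11390 = 1138
S_xx = nΣx² − (Σx)² = 12·471 − 67² = 5652 − 4489 = 1163
S_yy = nΣy² − (Σy)² = 12·2528 − 170² = 30336 − 28900 = 1436
r = S_xy / √(S_xx·S_yy) = 1138 / √(1163·1436) = 1138 / √1670068 = 1138 / 1292.3111 = 0.8806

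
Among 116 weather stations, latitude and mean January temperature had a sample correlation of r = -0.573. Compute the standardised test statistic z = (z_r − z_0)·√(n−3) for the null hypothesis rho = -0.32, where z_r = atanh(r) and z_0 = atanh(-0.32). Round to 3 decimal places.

Fisher z: atanh(-0.573) = -0.651978, atanh(-0.32) = -0.331647
z = (z_r − z_0)·√(n−3) = (-0.651978 − (-0.331647))·√113 = -0.320331 · 10.630146 = -3.405

-3.405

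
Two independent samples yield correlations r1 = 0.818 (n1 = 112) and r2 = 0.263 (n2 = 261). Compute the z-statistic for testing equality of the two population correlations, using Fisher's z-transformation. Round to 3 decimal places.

z1 = atanh(0.818) = 1.150743,  z2 = atanh(0.263) = 0.269329
SE = √(1/(n1−3) + 1/(n2−3)) = √(1/109 + 1/258) = √(0.0091743 + 0.0038760) = √0.0130503 = 0.114238
z = (z1 − z2)/SE = (1.150743 − 0.269329) / 0.114238 = 0.881414 / 0.114238 = 7.716

7.716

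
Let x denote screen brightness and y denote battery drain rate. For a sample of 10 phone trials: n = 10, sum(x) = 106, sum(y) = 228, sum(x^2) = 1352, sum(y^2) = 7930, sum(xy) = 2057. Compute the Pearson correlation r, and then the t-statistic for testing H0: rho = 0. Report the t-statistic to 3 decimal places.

-1.447

Numerator: nΣxy − (Σx)(Σy) = 10·2057 − (106)(228) = -3598
Denominator: √[(nΣx²−(Σx)²)(nΣy²−(Σy)²)]
  nΣx²−(Σx)² = 10·1352 − 11236 = 2284;  nΣy²−(Σy)² = 10·7930 − 51984 = 27316
  √(2284·27316) = √62389744 = 7898.7179
r = -3598 / 7898.7179 = -0.4555
t = r·√(n−2)/√(1−r²) = -0.4555·√8 / √(1−0.207480) = -1.288349 / 0.890236 = -1.447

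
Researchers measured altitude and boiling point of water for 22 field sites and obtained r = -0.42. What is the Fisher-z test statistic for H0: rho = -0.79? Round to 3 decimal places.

2.719

z_r = atanh(-0.42) = -0.447692,  z_0 = atanh(-0.79) = -1.071432
SE = 1/√(n−3) = 1/√19 = 0.229416
z = (z_r − z_0)/SE = (-0.447692 − (-1.071432)) / 0.229416 = 0.623740 / 0.229416 = 2.719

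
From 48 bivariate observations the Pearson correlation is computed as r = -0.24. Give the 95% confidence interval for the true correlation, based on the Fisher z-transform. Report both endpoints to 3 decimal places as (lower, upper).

z_r = atanh(-0.24) = -0.244774;  SE = 1/√(n−3) = 1/√45 = 0.149071
z-limits: -0.244774 ± 1.960·0.149071 = -0.244774 ± 0.292179 = [-0.536953, 0.047405]
ρ-limits: (tanh -0.536953, tanh 0.047405) = (-0.491, 0.047)

(-0.491, 0.047)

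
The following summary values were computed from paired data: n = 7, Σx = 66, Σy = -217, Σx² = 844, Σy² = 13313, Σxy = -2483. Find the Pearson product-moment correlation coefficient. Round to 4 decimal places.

Numerator: nΣxy − (Σx)(Σy) = 7·(-2483) − (66)(-217) = -3059
Denominator: √[(nΣx²−(Σx)²)(nΣy²−(Σy)²)]
  nΣx²−(Σx)² = 7·844 − 4356 = 1552;  nΣy²−(Σy)² = 7·13313 − 47089 = 46102
  √(1552·46102) = √71550304 = 8458.7413
r = -3059 / 8458.7413 = -0.3616

-0.3616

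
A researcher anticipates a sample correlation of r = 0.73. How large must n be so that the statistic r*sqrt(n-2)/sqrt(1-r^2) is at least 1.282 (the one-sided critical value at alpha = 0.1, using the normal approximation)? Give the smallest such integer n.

r√(n−2)/√(1−r²) ≥ 1.282  ⇔  n−2 ≥ (1.282)²·(1−r²)/r²
(1−r²)/r² = (1−0.5329)/0.5329 = 0.8765
n ≥ 2 + 1.643524·0.8765 = 2 + 1.4405 = 3.4405
⌈3.4405⌉ = 4

4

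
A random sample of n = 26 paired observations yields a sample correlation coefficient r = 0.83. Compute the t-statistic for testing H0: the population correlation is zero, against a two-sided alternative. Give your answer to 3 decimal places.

t = r·√(n−2) / √(1−r²) with r = 0.83, n = 26
  = 0.83·√24 / √(1 − 0.6889)
  = 0.83·4.898979 / 0.557763
  = 4.066153 / 0.557763 = 7.290

7.290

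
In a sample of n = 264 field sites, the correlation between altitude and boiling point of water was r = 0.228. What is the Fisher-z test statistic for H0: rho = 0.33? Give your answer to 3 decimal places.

Fisher z: atanh(0.228) = 0.232079, atanh(0.33) = 0.342828
z = (z_r − z_0)·√(n−3) = (0.232079 − 0.342828)·√261 = -0.110749 · 16.155494 = -1.789

-1.789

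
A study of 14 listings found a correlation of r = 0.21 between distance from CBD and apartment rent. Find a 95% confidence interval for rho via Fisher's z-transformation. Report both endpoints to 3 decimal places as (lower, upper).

(-0.361, 0.666)

z_r = atanh(0.21) = 0.213171;  SE = 1/√(n−3) = 1/√11 = 0.301511
z-limits: 0.213171 ± 1.960·0.301511 = 0.213171 ± 0.590962 = [-0.377791, 0.804133]
ρ-limits: (tanh -0.377791, tanh 0.804133) = (-0.361, 0.666)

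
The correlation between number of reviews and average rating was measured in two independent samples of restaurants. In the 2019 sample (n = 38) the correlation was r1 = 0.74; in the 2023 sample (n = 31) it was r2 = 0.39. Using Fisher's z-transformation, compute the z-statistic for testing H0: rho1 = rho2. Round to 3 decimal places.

z1 = atanh(0.74) = 0.950479,  z2 = atanh(0.39) = 0.411800
SE = √(1/(n1−3) + 1/(n2−3)) = √(1/35 + 1/28) = √(0.0285714 + 0.0357143) = √0.0642857 = 0.253546
z = (z1 − z2)/SE = (0.950479 − 0.411800) / 0.253546 = 0.538679 / 0.253546 = 2.125

2.125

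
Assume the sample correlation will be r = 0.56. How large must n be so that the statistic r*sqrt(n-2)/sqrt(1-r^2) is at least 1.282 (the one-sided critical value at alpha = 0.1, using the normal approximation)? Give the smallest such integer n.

6

Need r·√(n−2)/√(1−r²) ≥ 1.282
√(n−2) ≥ 1.282·√(1−0.3136) / 0.56 = 1.282·0.828493 / 0.56 = 1.8967
n−2 ≥ 3.5975  ⇒  n ≥ 5.5975
Smallest integer n = 6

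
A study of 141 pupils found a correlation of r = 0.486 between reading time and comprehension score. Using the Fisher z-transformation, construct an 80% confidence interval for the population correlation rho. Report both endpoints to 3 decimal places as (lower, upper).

z_r = atanh(0.486) = 0.530810;  SE = 1/√(n−3) = 1/√138 = 0.085126
z-limits: 0.530810 ± 1.282·0.085126 = 0.530810 ± 0.109132 = [0.421678, 0.639942]
ρ-limits: (tanh 0.421678, tanh 0.639942) = (0.398, 0.565)

(0.398, 0.565)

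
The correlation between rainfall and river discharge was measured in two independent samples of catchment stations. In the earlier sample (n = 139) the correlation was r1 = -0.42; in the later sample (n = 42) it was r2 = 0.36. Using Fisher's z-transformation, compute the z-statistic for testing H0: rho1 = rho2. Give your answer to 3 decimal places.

Fisher z-transforms: z1 = atanh(-0.42) = -0.447692, z2 = atanh(0.36) = 0.376886; difference d = -0.824578
Var(d) = 1/136 + 1/39 = 0.0073529 + 0.0256410 = 0.0329939
z = d/√Var(d) = -0.824578 / √0.0329939 = -0.824578 / 0.181642 = -4.540

-4.540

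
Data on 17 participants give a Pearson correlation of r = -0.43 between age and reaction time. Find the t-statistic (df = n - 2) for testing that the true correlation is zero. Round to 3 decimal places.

t = r·√(n−2) / √(1−r²) with r = -0.43, n = 17
  = -0.43·√15 / √(1 − 0.1849)
  = -0.43·3.872983 / 0.902829
  = -1.665383 / 0.902829 = -1.845

-1.845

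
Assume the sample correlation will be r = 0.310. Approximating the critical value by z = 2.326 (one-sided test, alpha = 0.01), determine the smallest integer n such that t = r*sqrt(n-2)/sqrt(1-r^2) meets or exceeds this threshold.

53

r√(n−2)/√(1−r²) ≥ 2.326  ⇔  n−2 ≥ (2.326)²·(1−r²)/r²
(1−r²)/r² = (1−0.096100)/0.096100 = 9.4058
n ≥ 2 + 5.410276·9.4058 = 2 + 50.8880 = 52.8880
⌈52.8880⌉ = 53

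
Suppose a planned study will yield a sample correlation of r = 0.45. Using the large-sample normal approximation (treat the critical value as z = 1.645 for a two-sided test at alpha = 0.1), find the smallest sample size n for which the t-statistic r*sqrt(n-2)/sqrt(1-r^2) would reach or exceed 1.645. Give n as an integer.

13

r√(n−2)/√(1−r²) ≥ 1.645  ⇔  n−2 ≥ (1.645)²·(1−r²)/r²
(1−r²)/r² = (1−0.2025)/0.2025 = 3.9383
n ≥ 2 + 2.706025·3.9383 = 2 + 10.6571 = 12.6571
⌈12.6571⌉ = 13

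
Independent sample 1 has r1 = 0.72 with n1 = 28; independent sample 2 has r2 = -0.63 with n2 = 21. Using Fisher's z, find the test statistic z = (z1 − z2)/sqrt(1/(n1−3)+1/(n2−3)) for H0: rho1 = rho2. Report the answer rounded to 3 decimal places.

Fisher z-transforms: z1 = atanh(0.72) = 0.907645, z2 = atanh(-0.63) = -0.741416; difference d = 1.649061
Var(d) = 1/25 + 1/18 = 0.0400000 + 0.0555556 = 0.0955556
z = d/√Var(d) = 1.649061 / √0.0955556 = 1.649061 / 0.309121 = 5.335

5.335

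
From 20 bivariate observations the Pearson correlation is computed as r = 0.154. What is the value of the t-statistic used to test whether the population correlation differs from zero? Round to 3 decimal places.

1 − r² = 1 − 0.023716 = 0.976284;  √(1−r²) = 0.988071
√(n−2) = √18 = 4.242641
t = r·√(n−2)/√(1−r²) = 0.154 · 4.242641 / 0.988071 = 0.661

0.661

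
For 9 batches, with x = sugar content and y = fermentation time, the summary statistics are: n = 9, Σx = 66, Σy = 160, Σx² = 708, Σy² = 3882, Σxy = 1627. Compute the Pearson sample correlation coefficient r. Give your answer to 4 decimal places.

Numerator: nΣxy − (Σx)(Σy) = 9·1627 − (66)(160) = 4083
Denominator: √[(nΣx²−(Σx)²)(nΣy²−(Σy)²)]
  nΣx²−(Σx)² = 9·708 − 4356 = 2016;  nΣy²−(Σy)² = 9·3882 − 25600 = 9338
  √(2016·9338) = √18825408 = 4338.8256
r = 4083 / 4338.8256 = 0.9410

0.9410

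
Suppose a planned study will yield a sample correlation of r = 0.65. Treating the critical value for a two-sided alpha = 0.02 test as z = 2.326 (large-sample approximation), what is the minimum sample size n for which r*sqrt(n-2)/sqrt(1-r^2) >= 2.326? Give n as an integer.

10

Need r·√(n−2)/√(1−r²) ≥ 2.326
√(n−2) ≥ 2.326·√(1−0.4225) / 0.65 = 2.326·0.759934 / 0.65 = 2.7194
n−2 ≥ 7.3951  ⇒  n ≥ 9.3951
Smallest integer n = 10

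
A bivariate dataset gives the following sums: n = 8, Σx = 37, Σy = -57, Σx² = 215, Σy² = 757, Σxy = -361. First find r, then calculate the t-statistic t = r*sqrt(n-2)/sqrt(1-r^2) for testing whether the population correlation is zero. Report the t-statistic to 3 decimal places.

-3.102

Numerator: nΣxy − (Σx)(Σy) = 8·(-361) − (37)(-57) = -779
Denominator: √[(nΣx²−(Σx)²)(nΣy²−(Σy)²)]
  nΣx²−(Σx)² = 8·215 − 1369 = 351;  nΣy²−(Σy)² = 8·757 − 3249 = 2807
  √(351·2807) = √985257 = 992.6011
r = -779 / 992.6011 = -0.7848
t = r·√(n−2)/√(1−r²) = -0.7848·√6 / √(1−0.615911) = -1.922360 / 0.619749 = -3.102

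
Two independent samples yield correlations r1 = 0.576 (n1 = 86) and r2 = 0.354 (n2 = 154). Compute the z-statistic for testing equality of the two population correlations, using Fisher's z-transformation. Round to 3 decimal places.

2.096

Fisher z-transforms: z1 = atanh(0.576) = 0.656456, z2 = atanh(0.354) = 0.370009; difference d = 0.286447
Var(d) = 1/83 + 1/151 = 0.0120482 + 0.0066225 = 0.0186707
z = d/√Var(d) = 0.286447 / √0.0186707 = 0.286447 / 0.136641 = 2.096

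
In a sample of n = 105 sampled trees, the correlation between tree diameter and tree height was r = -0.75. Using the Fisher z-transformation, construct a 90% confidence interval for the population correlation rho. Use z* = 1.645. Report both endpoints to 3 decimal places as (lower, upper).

(-0.813, -0.670)

Fisher z: z_r = atanh(r) = ½·ln((1+(-0.75))/(1−(-0.75))) = -0.972955
SE(z) = 1/√(n−3) = 1/√102 = 0.099015
90% ⇒ z* = 1.645; margin = 1.645·0.099015 = 0.162880
CI on z-scale: (-1.135835, -0.810075)
Back-transform: tanh(-1.135835) = -0.813007, tanh(-0.810075) = -0.669632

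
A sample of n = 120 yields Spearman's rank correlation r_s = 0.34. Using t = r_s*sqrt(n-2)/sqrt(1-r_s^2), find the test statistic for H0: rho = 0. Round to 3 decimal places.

1 − r_s² = 1 − 0.1156 = 0.8844;  √(1−r_s²) = 0.940425
√(n−2) = √118 = 10.862780
t = r_s·√(n−2)/√(1−r_s²) = 0.34 · 10.862780 / 0.940425 = 3.927

3.927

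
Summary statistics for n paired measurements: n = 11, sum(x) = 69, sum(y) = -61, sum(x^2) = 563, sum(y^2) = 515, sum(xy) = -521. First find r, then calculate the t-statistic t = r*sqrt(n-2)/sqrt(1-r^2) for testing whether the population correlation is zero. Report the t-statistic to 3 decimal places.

S_xy = nΣxy − ΣxΣy = 11·(-521) − 69·(-61) = -5731 − (-4209) = -1522
S_xx = nΣx² − (Σx)² = 11·563 − 69² = 6193 − 4761 = 1432
S_yy = nΣy² − (Σy)² = 11·515 − (-61)² = 5665 − 3721 = 1944
r = S_xy / √(S_xx·S_yy) = -1522 / √(1432·1944) = -1522 / √2783808 = -1522 / 1668.4748 = -0.9122
t = r·√(n−2)/√(1−r²) = -0.9122·√9 / √(1−0.832109) = -2.736600 / 0.409745 = -6.679

-6.679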